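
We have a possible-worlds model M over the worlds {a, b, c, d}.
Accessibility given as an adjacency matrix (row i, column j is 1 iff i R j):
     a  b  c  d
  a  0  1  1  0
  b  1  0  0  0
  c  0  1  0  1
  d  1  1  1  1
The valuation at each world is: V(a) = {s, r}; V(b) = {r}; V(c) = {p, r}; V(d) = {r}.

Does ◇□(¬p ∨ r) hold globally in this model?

Let φ = ◇□(¬p ∨ r). Evaluate φ at each world:
  a (successors {b, c}): φ is true.
  b (successors {a}): φ is true.
  c (successors {b, d}): φ is true.
  d (successors {a, b, c, d}): φ is true.
For instance, at a:
  At a: ◇□(¬p ∨ r) requires □(¬p ∨ r) at some successor in {b, c}.
    □(¬p ∨ r) holds at b, so ◇□(¬p ∨ r) is true at a.
      At b: □(¬p ∨ r) requires ¬p ∨ r at every successor {a}.
        At a: ¬p ∨ r is true.
      So □(¬p ∨ r) is true at b.

Yes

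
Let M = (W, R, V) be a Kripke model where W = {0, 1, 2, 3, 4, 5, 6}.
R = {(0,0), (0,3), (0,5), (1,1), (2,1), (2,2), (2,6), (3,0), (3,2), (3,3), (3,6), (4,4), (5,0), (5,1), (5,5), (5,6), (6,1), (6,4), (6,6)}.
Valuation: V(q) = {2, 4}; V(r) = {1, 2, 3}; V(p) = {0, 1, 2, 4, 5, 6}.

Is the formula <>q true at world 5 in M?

No

At 5: <>q requires q at some successor in {0, 1, 5, 6}.
  At 0: q is false.
  At 1: q is false.
  At 5: q is false.
  At 6: q is false.
So <>q is false at 5.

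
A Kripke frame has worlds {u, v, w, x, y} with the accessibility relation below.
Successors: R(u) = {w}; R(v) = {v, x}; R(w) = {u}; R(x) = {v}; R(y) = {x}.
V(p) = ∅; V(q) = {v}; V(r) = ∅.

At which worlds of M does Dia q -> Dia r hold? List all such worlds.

Let φ = Dia q -> Dia r. Evaluate φ at each world:
  u (successors {w}): φ is true.
  v (successors {v, x}): φ is false.
  w (successors {u}): φ is true.
  x (successors {v}): φ is false.
  y (successors {x}): φ is true.
For instance, at w:
  At w: Dia q is false, Dia r is false, so Dia q -> Dia r is true.
    At w: Dia q requires q at some successor in {u}.
      At u: q is false.
    So Dia q is false at w.
    At w: Dia r requires r at some successor in {u}.
      At u: r is false.
    So Dia r is false at w.
Satisfying worlds: {u, w, y}

u, w, y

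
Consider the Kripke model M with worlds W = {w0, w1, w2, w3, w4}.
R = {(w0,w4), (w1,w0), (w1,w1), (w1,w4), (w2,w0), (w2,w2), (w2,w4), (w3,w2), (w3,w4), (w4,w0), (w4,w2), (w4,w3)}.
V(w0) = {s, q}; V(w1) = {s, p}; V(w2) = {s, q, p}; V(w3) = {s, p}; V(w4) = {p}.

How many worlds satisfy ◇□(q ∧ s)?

0

Let φ = ◇□(q ∧ s). Evaluate φ at each world:
  w0 (successors {w4}): φ is false.
  w1 (successors {w0, w1, w4}): φ is false.
  w2 (successors {w0, w2, w4}): φ is false.
  w3 (successors {w2, w4}): φ is false.
  w4 (successors {w0, w2, w3}): φ is false.
For instance, at w4:
  At w4: ◇□(q ∧ s) requires □(q ∧ s) at some successor in {w0, w2, w3}.
    At w0: □(q ∧ s) is false.
    At w2: □(q ∧ s) is false.
    At w3: □(q ∧ s) is false.
  So ◇□(q ∧ s) is false at w4.
Satisfying worlds: none.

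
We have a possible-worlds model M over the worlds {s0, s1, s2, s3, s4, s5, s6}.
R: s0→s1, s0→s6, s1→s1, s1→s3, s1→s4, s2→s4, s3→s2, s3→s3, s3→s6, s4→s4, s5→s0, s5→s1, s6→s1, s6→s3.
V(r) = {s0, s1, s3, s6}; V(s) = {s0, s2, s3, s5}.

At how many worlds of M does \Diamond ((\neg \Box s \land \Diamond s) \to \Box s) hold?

Let φ = \Diamond ((\neg \Box s \land \Diamond s) \to \Box s). Evaluate φ at each world:
  s0 (successors {s1, s6}): φ is false.
  s1 (successors {s1, s3, s4}): φ is true.
  s2 (successors {s4}): φ is true.
  s3 (successors {s2, s3, s6}): φ is true.
  s4 (successors {s4}): φ is true.
  s5 (successors {s0, s1}): φ is true.
  s6 (successors {s1, s3}): φ is false.
For instance, at s6:
  At s6: \Diamond ((\neg \Box s \land \Diamond s) \to \Box s) requires (\neg \Box s \land \Diamond s) \to \Box s at some successor in {s1, s3}.
    At s1: (\neg \Box s \land \Diamond s) \to \Box s is false.
    At s3: (\neg \Box s \land \Diamond s) \to \Box s is false.
  So \Diamond ((\neg \Box s \land \Diamond s) \to \Box s) is false at s6.
Satisfying worlds: {s1, s2, s3, s4, s5}

5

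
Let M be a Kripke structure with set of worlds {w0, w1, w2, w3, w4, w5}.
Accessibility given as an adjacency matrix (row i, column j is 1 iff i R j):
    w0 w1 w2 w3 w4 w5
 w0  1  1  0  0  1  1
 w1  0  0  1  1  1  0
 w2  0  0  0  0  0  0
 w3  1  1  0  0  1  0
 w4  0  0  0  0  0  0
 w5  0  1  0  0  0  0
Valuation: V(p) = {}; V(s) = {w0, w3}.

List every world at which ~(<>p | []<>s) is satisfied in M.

w0, w1, w3

Let φ = ~(<>p | []<>s). Evaluate φ at each world:
  w0 (successors {w0, w1, w4, w5}): φ is true.
  w1 (successors {w2, w3, w4}): φ is true.
  w2 (successors ∅): φ is false.
  w3 (successors {w0, w1, w4}): φ is true.
  w4 (successors ∅): φ is false.
  w5 (successors {w1}): φ is false.
For instance, at w0:
  At w0: <>p | []<>s is false, so ~(<>p | []<>s) is true.
    At w0: <>p is false, []<>s is false, so <>p | []<>s is false.
      At w0: <>p requires p at some successor in {w0, w1, w4, w5}.
        At w0: p is false.
        At w1: p is false.
        At w4: p is false.
        At w5: p is false.
      So <>p is false at w0.
      At w0: []<>s requires <>s at every successor {w0, w1, w4, w5}.
        <>s fails at w4, so []<>s is false at w0.
Satisfying worlds: {w0, w1, w3}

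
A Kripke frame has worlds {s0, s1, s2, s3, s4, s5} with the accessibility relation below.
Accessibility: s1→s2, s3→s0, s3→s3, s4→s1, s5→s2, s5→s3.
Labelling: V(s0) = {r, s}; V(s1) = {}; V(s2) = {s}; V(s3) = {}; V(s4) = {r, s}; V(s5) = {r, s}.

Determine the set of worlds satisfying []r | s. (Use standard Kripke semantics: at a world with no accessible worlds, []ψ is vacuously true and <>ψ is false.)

s0, s2, s4, s5

Let φ = []r | s. Evaluate φ at each world:
  s0 (successors ∅): φ is true.
  s1 (successors {s2}): φ is false.
  s2 (successors ∅): φ is true.
  s3 (successors {s0, s3}): φ is false.
  s4 (successors {s1}): φ is true.
  s5 (successors {s2, s3}): φ is true.
For instance, at s1:
  At s1: []r is false, s is false, so []r | s is false.
    At s1: []r requires r at every successor {s2}.
      r fails at s2, so []r is false at s1.
Satisfying worlds: {s0, s2, s4, s5}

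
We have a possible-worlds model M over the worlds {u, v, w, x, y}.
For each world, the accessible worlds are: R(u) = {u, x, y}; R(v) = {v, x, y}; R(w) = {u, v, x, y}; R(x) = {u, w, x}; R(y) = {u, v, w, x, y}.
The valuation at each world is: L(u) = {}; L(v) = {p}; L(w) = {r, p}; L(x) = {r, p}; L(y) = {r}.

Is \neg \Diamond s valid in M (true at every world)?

Yes

Recall that \Diamond ψ holds at a world iff ψ holds at some accessible world.
Let φ = \neg \Diamond s. Evaluate φ at each world:
  u (successors {u, x, y}): φ is true.
  v (successors {v, x, y}): φ is true.
  w (successors {u, v, x, y}): φ is true.
  x (successors {u, w, x}): φ is true.
  y (successors {u, v, w, x, y}): φ is true.
For instance, at y:
  At y: \Diamond s is false, so \neg \Diamond s is true.
    At y: \Diamond s requires s at some successor in {u, v, w, x, y}.
      At u: s is false.
      At v: s is false.
      At w: s is false.
      At x: s is false.
      At y: s is false.
    So \Diamond s is false at y.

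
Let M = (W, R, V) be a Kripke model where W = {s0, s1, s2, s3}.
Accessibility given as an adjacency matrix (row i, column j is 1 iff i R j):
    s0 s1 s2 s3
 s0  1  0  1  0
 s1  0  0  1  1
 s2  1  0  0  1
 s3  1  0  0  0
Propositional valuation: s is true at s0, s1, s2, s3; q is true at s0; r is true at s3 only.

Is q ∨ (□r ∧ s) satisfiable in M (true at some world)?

Let φ = q ∨ (□r ∧ s). Evaluate φ at each world:
  s0 (successors {s0, s2}): φ is true.
  s1 (successors {s2, s3}): φ is false.
  s2 (successors {s0, s3}): φ is false.
  s3 (successors {s0}): φ is false.
Detail at s0 (witness):
  At s0: q is true, □r ∧ s is false, so q ∨ (□r ∧ s) is true.
    At s0: □r is false, s is true, so □r ∧ s is false.
      At s0: □r requires r at every successor {s0, s2}.
        r fails at s0, so □r is false at s0.

Yes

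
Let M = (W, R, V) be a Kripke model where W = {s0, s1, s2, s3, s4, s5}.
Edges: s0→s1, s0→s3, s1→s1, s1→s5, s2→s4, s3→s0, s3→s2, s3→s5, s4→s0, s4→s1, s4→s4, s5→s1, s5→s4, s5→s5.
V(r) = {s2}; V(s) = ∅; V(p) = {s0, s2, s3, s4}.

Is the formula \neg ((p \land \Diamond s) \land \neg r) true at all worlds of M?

Let φ = \neg ((p \land \Diamond s) \land \neg r). Evaluate φ at each world:
  s0 (successors {s1, s3}): φ is true.
  s1 (successors {s1, s5}): φ is true.
  s2 (successors {s4}): φ is true.
  s3 (successors {s0, s2, s5}): φ is true.
  s4 (successors {s0, s1, s4}): φ is true.
  s5 (successors {s1, s4, s5}): φ is true.
For instance, at s4:
  At s4: (p \land \Diamond s) \land \neg r is false, so \neg ((p \land \Diamond s) \land \neg r) is true.
    At s4: p \land \Diamond s is false, \neg r is true, so (p \land \Diamond s) \land \neg r is false.
      At s4: p is true, \Diamond s is false, so p \land \Diamond s is false.

Yes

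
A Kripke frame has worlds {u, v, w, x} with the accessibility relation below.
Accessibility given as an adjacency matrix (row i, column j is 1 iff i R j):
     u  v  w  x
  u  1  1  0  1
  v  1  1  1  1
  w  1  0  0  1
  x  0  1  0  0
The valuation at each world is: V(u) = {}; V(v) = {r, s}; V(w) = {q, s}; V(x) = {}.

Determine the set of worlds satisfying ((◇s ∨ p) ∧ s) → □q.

u, w, x

Recall that □ψ holds at a world iff ψ holds at every accessible world, and ◇ψ holds iff ψ holds at some accessible world.
Let φ = ((◇s ∨ p) ∧ s) → □q. Evaluate φ at each world:
  u (successors {u, v, x}): φ is true.
  v (successors {u, v, w, x}): φ is false.
  w (successors {u, x}): φ is true.
  x (successors {v}): φ is true.
For instance, at x:
  At x: (◇s ∨ p) ∧ s is false, □q is false, so ((◇s ∨ p) ∧ s) → □q is true.
    At x: ◇s ∨ p is true, s is false, so (◇s ∨ p) ∧ s is false.
      At x: ◇s is true, p is false, so ◇s ∨ p is true.
    At x: □q requires q at every successor {v}.
      q fails at v, so □q is false at x.
Satisfying worlds: {u, w, x}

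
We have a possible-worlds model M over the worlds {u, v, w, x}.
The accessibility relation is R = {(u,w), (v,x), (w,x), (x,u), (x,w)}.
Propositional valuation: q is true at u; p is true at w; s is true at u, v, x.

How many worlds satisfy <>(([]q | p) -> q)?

Let φ = <>(([]q | p) -> q). Evaluate φ at each world:
  u (successors {w}): φ is false.
  v (successors {x}): φ is true.
  w (successors {x}): φ is true.
  x (successors {u, w}): φ is true.
For instance, at w:
  At w: <>(([]q | p) -> q) requires ([]q | p) -> q at some successor in {x}.
    ([]q | p) -> q holds at x, so <>(([]q | p) -> q) is true at w.
      At x: []q | p is false, q is false, so ([]q | p) -> q is true.
Satisfying worlds: {v, w, x}

3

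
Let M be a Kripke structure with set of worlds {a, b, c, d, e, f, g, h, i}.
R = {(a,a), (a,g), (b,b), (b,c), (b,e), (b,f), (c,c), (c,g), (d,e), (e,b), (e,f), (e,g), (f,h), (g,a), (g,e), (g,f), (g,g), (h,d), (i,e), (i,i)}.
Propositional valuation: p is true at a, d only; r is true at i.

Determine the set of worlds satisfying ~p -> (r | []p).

a, d, h, i

Let φ = ~p -> (r | []p). Evaluate φ at each world:
  a (successors {a, g}): φ is true.
  b (successors {b, c, e, f}): φ is false.
  c (successors {c, g}): φ is false.
  d (successors {e}): φ is true.
  e (successors {b, f, g}): φ is false.
  f (successors {h}): φ is false.
  g (successors {a, e, f, g}): φ is false.
  h (successors {d}): φ is true.
  i (successors {e, i}): φ is true.
For instance, at h:
  At h: ~p is true, r | []p is true, so ~p -> (r | []p) is true.
    At h: r is false, []p is true, so r | []p is true.
      At h: []p requires p at every successor {d}.
        At d: p is true.
      So []p is true at h.
Satisfying worlds: {a, d, h, i}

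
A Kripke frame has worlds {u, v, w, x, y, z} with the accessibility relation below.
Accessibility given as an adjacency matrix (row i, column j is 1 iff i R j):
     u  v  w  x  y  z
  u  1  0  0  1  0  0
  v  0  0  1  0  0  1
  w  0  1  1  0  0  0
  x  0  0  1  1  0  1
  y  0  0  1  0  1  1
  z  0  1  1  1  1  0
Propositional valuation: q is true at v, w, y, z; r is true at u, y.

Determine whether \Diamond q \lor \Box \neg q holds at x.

Yes

At x: \Diamond q is true, \Box \neg q is false, so \Diamond q \lor \Box \neg q is true.
  At x: \Diamond q requires q at some successor in {w, x, z}.
    q holds at w, so \Diamond q is true at x.
  At x: \Box \neg q requires \neg q at every successor {w, x, z}.
    \neg q fails at w, so \Box \neg q is false at x.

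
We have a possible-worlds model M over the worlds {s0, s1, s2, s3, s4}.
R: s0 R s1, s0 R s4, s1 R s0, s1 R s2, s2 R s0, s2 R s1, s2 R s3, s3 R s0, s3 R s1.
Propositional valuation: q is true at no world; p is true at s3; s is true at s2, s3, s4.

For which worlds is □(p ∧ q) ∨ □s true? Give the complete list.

Let φ = □(p ∧ q) ∨ □s. Evaluate φ at each world:
  s0 (successors {s1, s4}): φ is false.
  s1 (successors {s0, s2}): φ is false.
  s2 (successors {s0, s1, s3}): φ is false.
  s3 (successors {s0, s1}): φ is false.
  s4 (successors ∅): φ is true.
For instance, at s1:
  At s1: □(p ∧ q) is false, □s is false, so □(p ∧ q) ∨ □s is false.
    At s1: □(p ∧ q) requires p ∧ q at every successor {s0, s2}.
      p ∧ q fails at s0, so □(p ∧ q) is false at s1.
    At s1: □s requires s at every successor {s0, s2}.
      s fails at s0, so □s is false at s1.
Satisfying worlds: {s4}

s4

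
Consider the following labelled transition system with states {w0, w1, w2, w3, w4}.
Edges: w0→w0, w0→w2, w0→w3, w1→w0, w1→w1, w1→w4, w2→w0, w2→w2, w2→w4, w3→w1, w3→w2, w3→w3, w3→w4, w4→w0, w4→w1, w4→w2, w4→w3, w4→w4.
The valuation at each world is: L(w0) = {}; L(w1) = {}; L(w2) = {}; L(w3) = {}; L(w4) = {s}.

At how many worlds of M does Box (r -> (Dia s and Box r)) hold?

Let φ = Box (r -> (Dia s and Box r)). Evaluate φ at each world:
  w0 (successors {w0, w2, w3}): φ is true.
  w1 (successors {w0, w1, w4}): φ is true.
  w2 (successors {w0, w2, w4}): φ is true.
  w3 (successors {w1, w2, w3, w4}): φ is true.
  w4 (successors {w0, w1, w2, w3, w4}): φ is true.
For instance, at w3:
  At w3: Box (r -> (Dia s and Box r)) requires r -> (Dia s and Box r) at every successor {w1, w2, w3, w4}.
    At w1: r -> (Dia s and Box r) is true.
    At w2: r -> (Dia s and Box r) is true.
    At w3: r -> (Dia s and Box r) is true.
    At w4: r -> (Dia s and Box r) is true.
  So Box (r -> (Dia s and Box r)) is true at w3.
Satisfying worlds: {w0, w1, w2, w3, w4}

5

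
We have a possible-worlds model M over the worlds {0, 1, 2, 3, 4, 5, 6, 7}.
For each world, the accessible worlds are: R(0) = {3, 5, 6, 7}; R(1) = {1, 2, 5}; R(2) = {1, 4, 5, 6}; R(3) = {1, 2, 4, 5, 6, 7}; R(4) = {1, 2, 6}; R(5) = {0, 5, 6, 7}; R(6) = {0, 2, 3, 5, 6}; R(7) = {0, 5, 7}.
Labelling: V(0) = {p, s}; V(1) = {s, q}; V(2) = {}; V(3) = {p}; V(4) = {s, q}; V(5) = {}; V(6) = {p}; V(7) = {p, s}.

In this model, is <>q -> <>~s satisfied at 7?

At 7: <>q is false, <>~s is true, so <>q -> <>~s is true.
  At 7: <>q requires q at some successor in {0, 5, 7}.
    At 0: q is false.
    At 5: q is false.
    At 7: q is false.
  So <>q is false at 7.
  At 7: <>~s requires ~s at some successor in {0, 5, 7}.
    ~s holds at 5, so <>~s is true at 7.

Yes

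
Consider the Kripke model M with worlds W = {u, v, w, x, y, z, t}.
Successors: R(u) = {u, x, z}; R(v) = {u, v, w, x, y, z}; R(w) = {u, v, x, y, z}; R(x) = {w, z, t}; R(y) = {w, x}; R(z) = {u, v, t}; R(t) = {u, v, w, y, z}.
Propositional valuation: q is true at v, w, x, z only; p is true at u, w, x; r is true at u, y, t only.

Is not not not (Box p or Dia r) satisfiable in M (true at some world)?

Let φ = not not not (Box p or Dia r). Evaluate φ at each world:
  u (successors {u, x, z}): φ is false.
  v (successors {u, v, w, x, y, z}): φ is false.
  w (successors {u, v, x, y, z}): φ is false.
  x (successors {w, z, t}): φ is false.
  y (successors {w, x}): φ is false.
  z (successors {u, v, t}): φ is false.
  t (successors {u, v, w, y, z}): φ is false.
For instance, at t:
  At t: not not (Box p or Dia r) is true, so not not not (Box p or Dia r) is false.
    At t: not (Box p or Dia r) is false, so not not (Box p or Dia r) is true.
      At t: Box p or Dia r is true, so not (Box p or Dia r) is false.

No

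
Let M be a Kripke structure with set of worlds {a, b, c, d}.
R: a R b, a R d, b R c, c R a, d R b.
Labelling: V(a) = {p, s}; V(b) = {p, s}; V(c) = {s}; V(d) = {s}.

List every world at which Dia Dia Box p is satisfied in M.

Recall that Box ψ holds at a world iff ψ holds at every accessible world, and Dia ψ holds iff ψ holds at some accessible world.
Let φ = Dia Dia Box p. Evaluate φ at each world:
  a (successors {b, d}): φ is true.
  b (successors {c}): φ is false.
  c (successors {a}): φ is true.
  d (successors {b}): φ is true.
For instance, at a:
  At a: Dia Dia Box p requires Dia Box p at some successor in {b, d}.
    Dia Box p holds at b, so Dia Dia Box p is true at a.
      At b: Dia Box p requires Box p at some successor in {c}.
        Box p holds at c, so Dia Box p is true at b.
Satisfying worlds: {a, c, d}

a, c, d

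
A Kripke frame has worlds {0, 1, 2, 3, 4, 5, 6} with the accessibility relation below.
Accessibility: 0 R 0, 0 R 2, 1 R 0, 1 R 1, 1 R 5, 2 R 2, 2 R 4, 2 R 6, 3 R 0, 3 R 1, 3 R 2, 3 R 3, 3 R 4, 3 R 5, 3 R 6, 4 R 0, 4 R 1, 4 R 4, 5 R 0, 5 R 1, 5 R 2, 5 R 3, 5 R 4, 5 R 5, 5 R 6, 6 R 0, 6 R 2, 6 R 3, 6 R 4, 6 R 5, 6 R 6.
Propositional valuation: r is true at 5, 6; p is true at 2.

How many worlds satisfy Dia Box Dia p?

6

Recall that Box ψ holds at a world iff ψ holds at every accessible world, and Dia ψ holds iff ψ holds at some accessible world.
Let φ = Dia Box Dia p. Evaluate φ at each world:
  0 (successors {0, 2}): φ is true.
  1 (successors {0, 1, 5}): φ is true.
  2 (successors {2, 4, 6}): φ is false.
  3 (successors {0, 1, 2, 3, 4, 5, 6}): φ is true.
  4 (successors {0, 1, 4}): φ is true.
  5 (successors {0, 1, 2, 3, 4, 5, 6}): φ is true.
  6 (successors {0, 2, 3, 4, 5, 6}): φ is true.
For instance, at 3:
  At 3: Dia Box Dia p requires Box Dia p at some successor in {0, 1, 2, 3, 4, 5, 6}.
    Box Dia p holds at 0, so Dia Box Dia p is true at 3.
      At 0: Box Dia p requires Dia p at every successor {0, 2}.
        At 0: Dia p is true.
        At 2: Dia p is true.
      So Box Dia p is true at 0.
Satisfying worlds: {0, 1, 3, 4, 5, 6}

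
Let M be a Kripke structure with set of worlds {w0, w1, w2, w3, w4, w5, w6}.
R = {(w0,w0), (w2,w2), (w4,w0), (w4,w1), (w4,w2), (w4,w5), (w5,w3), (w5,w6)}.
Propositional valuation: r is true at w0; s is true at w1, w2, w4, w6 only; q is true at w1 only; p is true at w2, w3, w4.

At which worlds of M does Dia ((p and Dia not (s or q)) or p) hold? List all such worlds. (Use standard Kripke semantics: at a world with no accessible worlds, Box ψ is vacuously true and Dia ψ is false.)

w2, w4, w5

Let φ = Dia ((p and Dia not (s or q)) or p). Evaluate φ at each world:
  w0 (successors {w0}): φ is false.
  w1 (successors ∅): φ is false.
  w2 (successors {w2}): φ is true.
  w3 (successors ∅): φ is false.
  w4 (successors {w0, w1, w2, w5}): φ is true.
  w5 (successors {w3, w6}): φ is true.
  w6 (successors ∅): φ is false.
For instance, at w2:
  At w2: Dia ((p and Dia not (s or q)) or p) requires (p and Dia not (s or q)) or p at some successor in {w2}.
    (p and Dia not (s or q)) or p holds at w2, so Dia ((p and Dia not (s or q)) or p) is true at w2.
      At w2: p and Dia not (s or q) is false, p is true, so (p and Dia not (s or q)) or p is true.
Satisfying worlds: {w2, w4, w5}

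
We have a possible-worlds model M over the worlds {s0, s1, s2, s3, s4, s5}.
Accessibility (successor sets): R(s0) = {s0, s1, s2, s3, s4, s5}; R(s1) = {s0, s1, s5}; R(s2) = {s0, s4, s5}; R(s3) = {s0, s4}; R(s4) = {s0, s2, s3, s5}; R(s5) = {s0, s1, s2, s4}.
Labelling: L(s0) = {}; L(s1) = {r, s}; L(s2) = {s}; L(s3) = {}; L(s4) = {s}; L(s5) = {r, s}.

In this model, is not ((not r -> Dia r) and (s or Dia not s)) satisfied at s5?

No

At s5: (not r -> Dia r) and (s or Dia not s) is true, so not ((not r -> Dia r) and (s or Dia not s)) is false.
  At s5: not r -> Dia r is true, s or Dia not s is true, so (not r -> Dia r) and (s or Dia not s) is true.
    At s5: not r is false, Dia r is true, so not r -> Dia r is true.
      At s5: Dia r requires r at some successor in {s0, s1, s2, s4}.
        r holds at s1, so Dia r is true at s5.
    At s5: s is true, Dia not s is true, so s or Dia not s is true.
      At s5: Dia not s requires not s at some successor in {s0, s1, s2, s4}.
        not s holds at s0, so Dia not s is true at s5.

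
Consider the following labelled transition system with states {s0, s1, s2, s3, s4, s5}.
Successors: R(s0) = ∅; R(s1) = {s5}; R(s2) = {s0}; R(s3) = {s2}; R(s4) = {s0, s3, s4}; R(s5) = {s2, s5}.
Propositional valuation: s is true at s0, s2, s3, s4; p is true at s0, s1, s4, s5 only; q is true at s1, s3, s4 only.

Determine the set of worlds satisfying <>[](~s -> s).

Let φ = <>[](~s -> s). Evaluate φ at each world:
  s0 (successors ∅): φ is false.
  s1 (successors {s5}): φ is false.
  s2 (successors {s0}): φ is true.
  s3 (successors {s2}): φ is true.
  s4 (successors {s0, s3, s4}): φ is true.
  s5 (successors {s2, s5}): φ is true.
For instance, at s3:
  At s3: <>[](~s -> s) requires [](~s -> s) at some successor in {s2}.
    [](~s -> s) holds at s2, so <>[](~s -> s) is true at s3.
      At s2: [](~s -> s) requires ~s -> s at every successor {s0}.
        At s0: ~s -> s is true.
      So [](~s -> s) is true at s2.
Satisfying worlds: {s2, s3, s4, s5}

s2, s3, s4, s5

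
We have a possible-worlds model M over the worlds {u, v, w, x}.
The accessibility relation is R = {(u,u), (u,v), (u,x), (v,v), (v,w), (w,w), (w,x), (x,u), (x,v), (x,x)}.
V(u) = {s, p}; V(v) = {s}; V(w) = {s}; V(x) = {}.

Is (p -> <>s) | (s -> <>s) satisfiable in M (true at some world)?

Let φ = (p -> <>s) | (s -> <>s). Evaluate φ at each world:
  u (successors {u, v, x}): φ is true.
  v (successors {v, w}): φ is true.
  w (successors {w, x}): φ is true.
  x (successors {u, v, x}): φ is true.
Detail at u (witness):
  At u: p -> <>s is true, s -> <>s is true, so (p -> <>s) | (s -> <>s) is true.
    At u: p is true, <>s is true, so p -> <>s is true.
      At u: <>s requires s at some successor in {u, v, x}.
        s holds at u, so <>s is true at u.
    At u: s is true, <>s is true, so s -> <>s is true.
      At u: <>s requires s at some successor in {u, v, x}.
        s holds at u, so <>s is true at u.

Yes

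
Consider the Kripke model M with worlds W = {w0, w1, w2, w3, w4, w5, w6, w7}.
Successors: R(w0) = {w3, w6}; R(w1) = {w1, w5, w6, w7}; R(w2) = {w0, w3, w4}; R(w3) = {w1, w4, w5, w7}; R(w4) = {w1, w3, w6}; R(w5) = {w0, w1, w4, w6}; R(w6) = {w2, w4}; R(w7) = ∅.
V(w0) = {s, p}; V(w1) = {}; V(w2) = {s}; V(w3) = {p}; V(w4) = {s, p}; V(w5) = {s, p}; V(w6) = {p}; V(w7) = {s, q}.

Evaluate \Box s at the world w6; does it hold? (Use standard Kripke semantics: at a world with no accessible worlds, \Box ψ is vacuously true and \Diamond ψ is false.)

Yes

At w6: \Box s requires s at every successor {w2, w4}.
  At w2: s is true.
  At w4: s is true.
So \Box s is true at w6.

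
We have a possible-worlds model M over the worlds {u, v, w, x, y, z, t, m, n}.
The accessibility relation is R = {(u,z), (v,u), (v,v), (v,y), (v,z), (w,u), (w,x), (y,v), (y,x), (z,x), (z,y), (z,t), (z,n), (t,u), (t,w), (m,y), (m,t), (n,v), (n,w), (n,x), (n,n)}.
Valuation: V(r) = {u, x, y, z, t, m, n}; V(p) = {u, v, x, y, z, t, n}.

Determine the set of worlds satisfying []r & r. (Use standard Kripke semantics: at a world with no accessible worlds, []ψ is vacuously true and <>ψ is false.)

u, x, z, m

Let φ = []r & r. Evaluate φ at each world:
  u (successors {z}): φ is true.
  v (successors {u, v, y, z}): φ is false.
  w (successors {u, x}): φ is false.
  x (successors ∅): φ is true.
  y (successors {v, x}): φ is false.
  z (successors {x, y, t, n}): φ is true.
  t (successors {u, w}): φ is false.
  m (successors {y, t}): φ is true.
  n (successors {v, w, x, n}): φ is false.
For instance, at z:
  At z: []r is true, r is true, so []r & r is true.
    At z: []r requires r at every successor {x, y, t, n}.
      At x: r is true.
      At y: r is true.
      At t: r is true.
      At n: r is true.
    So []r is true at z.
Satisfying worlds: {u, x, z, m}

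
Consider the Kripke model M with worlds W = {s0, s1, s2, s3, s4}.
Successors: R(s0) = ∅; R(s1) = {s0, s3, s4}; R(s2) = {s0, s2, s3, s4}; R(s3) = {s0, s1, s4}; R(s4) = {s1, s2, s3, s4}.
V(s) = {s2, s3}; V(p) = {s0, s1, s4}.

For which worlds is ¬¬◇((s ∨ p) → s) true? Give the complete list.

s1, s2, s4

Let φ = ¬¬◇((s ∨ p) → s). Evaluate φ at each world:
  s0 (successors ∅): φ is false.
  s1 (successors {s0, s3, s4}): φ is true.
  s2 (successors {s0, s2, s3, s4}): φ is true.
  s3 (successors {s0, s1, s4}): φ is false.
  s4 (successors {s1, s2, s3, s4}): φ is true.
For instance, at s4:
  At s4: ¬◇((s ∨ p) → s) is false, so ¬¬◇((s ∨ p) → s) is true.
    At s4: ◇((s ∨ p) → s) is true, so ¬◇((s ∨ p) → s) is false.
      At s4: ◇((s ∨ p) → s) requires (s ∨ p) → s at some successor in {s1, s2, s3, s4}.
        (s ∨ p) → s holds at s2, so ◇((s ∨ p) → s) is true at s4.
Satisfying worlds: {s1, s2, s4}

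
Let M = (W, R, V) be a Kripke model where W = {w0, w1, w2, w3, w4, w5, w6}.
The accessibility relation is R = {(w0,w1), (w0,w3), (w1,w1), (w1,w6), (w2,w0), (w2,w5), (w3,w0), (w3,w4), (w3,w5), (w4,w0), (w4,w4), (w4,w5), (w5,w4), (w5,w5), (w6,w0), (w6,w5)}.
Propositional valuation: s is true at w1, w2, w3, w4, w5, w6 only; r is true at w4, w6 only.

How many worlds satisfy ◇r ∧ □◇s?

Recall that □ψ holds at a world iff ψ holds at every accessible world, and ◇ψ holds iff ψ holds at some accessible world.
Let φ = ◇r ∧ □◇s. Evaluate φ at each world:
  w0 (successors {w1, w3}): φ is false.
  w1 (successors {w1, w6}): φ is true.
  w2 (successors {w0, w5}): φ is false.
  w3 (successors {w0, w4, w5}): φ is true.
  w4 (successors {w0, w4, w5}): φ is true.
  w5 (successors {w4, w5}): φ is true.
  w6 (successors {w0, w5}): φ is false.
For instance, at w4:
  At w4: ◇r is true, □◇s is true, so ◇r ∧ □◇s is true.
    At w4: ◇r requires r at some successor in {w0, w4, w5}.
      r holds at w4, so ◇r is true at w4.
    At w4: □◇s requires ◇s at every successor {w0, w4, w5}.
      At w0: ◇s is true.
      At w4: ◇s is true.
      At w5: ◇s is true.
    So □◇s is true at w4.
Satisfying worlds: {w1, w3, w4, w5}

4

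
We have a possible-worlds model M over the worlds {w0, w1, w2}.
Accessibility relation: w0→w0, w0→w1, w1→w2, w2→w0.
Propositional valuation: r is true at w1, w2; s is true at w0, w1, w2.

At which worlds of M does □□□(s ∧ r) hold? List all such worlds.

Let φ = □□□(s ∧ r). Evaluate φ at each world:
  w0 (successors {w0, w1}): φ is false.
  w1 (successors {w2}): φ is false.
  w2 (successors {w0}): φ is false.
For instance, at w0:
  At w0: □□□(s ∧ r) requires □□(s ∧ r) at every successor {w0, w1}.
    □□(s ∧ r) fails at w0, so □□□(s ∧ r) is false at w0.
      At w0: □□(s ∧ r) requires □(s ∧ r) at every successor {w0, w1}.
        □(s ∧ r) fails at w0, so □□(s ∧ r) is false at w0.
Satisfying worlds: none.

none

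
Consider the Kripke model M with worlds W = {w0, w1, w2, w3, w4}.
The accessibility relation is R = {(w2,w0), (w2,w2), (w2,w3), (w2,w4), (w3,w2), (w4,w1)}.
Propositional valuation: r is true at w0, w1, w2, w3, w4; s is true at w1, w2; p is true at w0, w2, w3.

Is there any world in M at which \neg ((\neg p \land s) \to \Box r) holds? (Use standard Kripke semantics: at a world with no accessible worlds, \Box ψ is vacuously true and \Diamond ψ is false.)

Let φ = \neg ((\neg p \land s) \to \Box r). Evaluate φ at each world:
  w0 (successors ∅): φ is false.
  w1 (successors ∅): φ is false.
  w2 (successors {w0, w2, w3, w4}): φ is false.
  w3 (successors {w2}): φ is false.
  w4 (successors {w1}): φ is false.
For instance, at w3:
  At w3: (\neg p \land s) \to \Box r is true, so \neg ((\neg p \land s) \to \Box r) is false.
    At w3: \neg p \land s is false, \Box r is true, so (\neg p \land s) \to \Box r is true.
      At w3: \Box r requires r at every successor {w2}.
        At w2: r is true.
      So \Box r is true at w3.

No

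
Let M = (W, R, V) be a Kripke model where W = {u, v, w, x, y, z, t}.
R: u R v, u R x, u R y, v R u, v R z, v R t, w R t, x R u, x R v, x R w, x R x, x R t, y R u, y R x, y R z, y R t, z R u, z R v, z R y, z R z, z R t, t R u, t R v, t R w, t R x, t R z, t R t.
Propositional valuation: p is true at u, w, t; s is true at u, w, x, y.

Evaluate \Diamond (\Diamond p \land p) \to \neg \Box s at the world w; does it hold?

Yes

At w: \Diamond (\Diamond p \land p) is true, \neg \Box s is true, so \Diamond (\Diamond p \land p) \to \neg \Box s is true.
  At w: \Diamond (\Diamond p \land p) requires \Diamond p \land p at some successor in {t}.
    \Diamond p \land p holds at t, so \Diamond (\Diamond p \land p) is true at w.
      At t: \Diamond p is true, p is true, so \Diamond p \land p is true.
  At w: \Box s is false, so \neg \Box s is true.
    At w: \Box s requires s at every successor {t}.
      s fails at t, so \Box s is false at w.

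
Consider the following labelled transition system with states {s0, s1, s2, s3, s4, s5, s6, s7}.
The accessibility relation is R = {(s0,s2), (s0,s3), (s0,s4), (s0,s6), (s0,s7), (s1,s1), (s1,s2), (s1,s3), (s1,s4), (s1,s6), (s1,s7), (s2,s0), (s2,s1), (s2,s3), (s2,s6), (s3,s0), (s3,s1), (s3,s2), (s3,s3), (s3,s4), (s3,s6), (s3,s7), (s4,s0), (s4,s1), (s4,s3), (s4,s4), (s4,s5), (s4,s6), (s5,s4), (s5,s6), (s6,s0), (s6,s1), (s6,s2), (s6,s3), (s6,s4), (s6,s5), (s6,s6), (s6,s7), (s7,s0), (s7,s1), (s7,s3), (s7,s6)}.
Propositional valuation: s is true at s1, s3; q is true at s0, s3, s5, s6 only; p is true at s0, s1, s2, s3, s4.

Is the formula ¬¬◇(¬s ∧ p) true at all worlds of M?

Yes

Let φ = ¬¬◇(¬s ∧ p). Evaluate φ at each world:
  s0 (successors {s2, s3, s4, s6, s7}): φ is true.
  s1 (successors {s1, s2, s3, s4, s6, s7}): φ is true.
  s2 (successors {s0, s1, s3, s6}): φ is true.
  s3 (successors {s0, s1, s2, s3, s4, s6, s7}): φ is true.
  s4 (successors {s0, s1, s3, s4, s5, s6}): φ is true.
  s5 (successors {s4, s6}): φ is true.
  s6 (successors {s0, s1, s2, s3, s4, s5, s6, s7}): φ is true.
  s7 (successors {s0, s1, s3, s6}): φ is true.
For instance, at s4:
  At s4: ¬◇(¬s ∧ p) is false, so ¬¬◇(¬s ∧ p) is true.
    At s4: ◇(¬s ∧ p) is true, so ¬◇(¬s ∧ p) is false.
      At s4: ◇(¬s ∧ p) requires ¬s ∧ p at some successor in {s0, s1, s3, s4, s5, s6}.
        ¬s ∧ p holds at s0, so ◇(¬s ∧ p) is true at s4.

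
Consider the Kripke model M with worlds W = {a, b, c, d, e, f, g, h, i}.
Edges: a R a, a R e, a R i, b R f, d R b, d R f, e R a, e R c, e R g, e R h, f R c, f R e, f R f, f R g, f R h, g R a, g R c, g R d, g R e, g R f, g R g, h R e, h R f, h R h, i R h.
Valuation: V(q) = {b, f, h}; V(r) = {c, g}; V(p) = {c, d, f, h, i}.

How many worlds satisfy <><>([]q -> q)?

Let φ = <><>([]q -> q). Evaluate φ at each world:
  a (successors {a, e, i}): φ is true.
  b (successors {f}): φ is true.
  c (successors ∅): φ is false.
  d (successors {b, f}): φ is true.
  e (successors {a, c, g, h}): φ is true.
  f (successors {c, e, f, g, h}): φ is true.
  g (successors {a, c, d, e, f, g}): φ is true.
  h (successors {e, f, h}): φ is true.
  i (successors {h}): φ is true.
For instance, at f:
  At f: <><>([]q -> q) requires <>([]q -> q) at some successor in {c, e, f, g, h}.
    <>([]q -> q) holds at e, so <><>([]q -> q) is true at f.
      At e: <>([]q -> q) requires []q -> q at some successor in {a, c, g, h}.
        []q -> q holds at a, so <>([]q -> q) is true at e.
Satisfying worlds: {a, b, d, e, f, g, h, i}

8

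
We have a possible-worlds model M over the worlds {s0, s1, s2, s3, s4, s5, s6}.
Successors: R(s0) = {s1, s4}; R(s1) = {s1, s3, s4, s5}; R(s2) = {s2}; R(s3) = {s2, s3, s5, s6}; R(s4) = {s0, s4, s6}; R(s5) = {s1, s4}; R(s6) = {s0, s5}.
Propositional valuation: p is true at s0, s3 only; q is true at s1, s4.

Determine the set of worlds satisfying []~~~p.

s0, s2, s5

Let φ = []~~~p. Evaluate φ at each world:
  s0 (successors {s1, s4}): φ is true.
  s1 (successors {s1, s3, s4, s5}): φ is false.
  s2 (successors {s2}): φ is true.
  s3 (successors {s2, s3, s5, s6}): φ is false.
  s4 (successors {s0, s4, s6}): φ is false.
  s5 (successors {s1, s4}): φ is true.
  s6 (successors {s0, s5}): φ is false.
For instance, at s4:
  At s4: []~~~p requires ~~~p at every successor {s0, s4, s6}.
    ~~~p fails at s0, so []~~~p is false at s4.
Satisfying worlds: {s0, s2, s5}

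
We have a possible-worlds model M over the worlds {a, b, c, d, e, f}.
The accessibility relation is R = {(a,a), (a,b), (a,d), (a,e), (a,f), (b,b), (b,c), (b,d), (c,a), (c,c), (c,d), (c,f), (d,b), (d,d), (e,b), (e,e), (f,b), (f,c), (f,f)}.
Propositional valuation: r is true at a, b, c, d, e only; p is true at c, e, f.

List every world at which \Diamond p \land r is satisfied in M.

Let φ = \Diamond p \land r. Evaluate φ at each world:
  a (successors {a, b, d, e, f}): φ is true.
  b (successors {b, c, d}): φ is true.
  c (successors {a, c, d, f}): φ is true.
  d (successors {b, d}): φ is false.
  e (successors {b, e}): φ is true.
  f (successors {b, c, f}): φ is false.
For instance, at f:
  At f: \Diamond p is true, r is false, so \Diamond p \land r is false.
    At f: \Diamond p requires p at some successor in {b, c, f}.
      p holds at c, so \Diamond p is true at f.
Satisfying worlds: {a, b, c, e}

a, b, c, e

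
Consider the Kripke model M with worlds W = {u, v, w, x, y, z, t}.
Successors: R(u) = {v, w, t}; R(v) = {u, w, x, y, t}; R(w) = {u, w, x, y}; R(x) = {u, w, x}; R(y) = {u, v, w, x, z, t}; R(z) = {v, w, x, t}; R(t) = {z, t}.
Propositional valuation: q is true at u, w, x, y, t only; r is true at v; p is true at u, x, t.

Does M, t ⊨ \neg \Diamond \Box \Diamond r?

At t: \Diamond \Box \Diamond r is false, so \neg \Diamond \Box \Diamond r is true.
  At t: \Diamond \Box \Diamond r requires \Box \Diamond r at some successor in {z, t}.
    At z: \Box \Diamond r is false.
    At t: \Box \Diamond r is false.
  So \Diamond \Box \Diamond r is false at t.

Yes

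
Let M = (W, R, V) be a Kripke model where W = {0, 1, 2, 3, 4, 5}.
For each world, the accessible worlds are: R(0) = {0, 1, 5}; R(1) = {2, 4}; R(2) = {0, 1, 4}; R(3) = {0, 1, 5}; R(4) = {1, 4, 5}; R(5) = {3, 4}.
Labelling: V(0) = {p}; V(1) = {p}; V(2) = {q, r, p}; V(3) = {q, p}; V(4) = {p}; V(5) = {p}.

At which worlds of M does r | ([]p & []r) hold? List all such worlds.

Let φ = r | ([]p & []r). Evaluate φ at each world:
  0 (successors {0, 1, 5}): φ is false.
  1 (successors {2, 4}): φ is false.
  2 (successors {0, 1, 4}): φ is true.
  3 (successors {0, 1, 5}): φ is false.
  4 (successors {1, 4, 5}): φ is false.
  5 (successors {3, 4}): φ is false.
For instance, at 1:
  At 1: r is false, []p & []r is false, so r | ([]p & []r) is false.
    At 1: []p is true, []r is false, so []p & []r is false.
      At 1: []p requires p at every successor {2, 4}.
        At 2: p is true.
        At 4: p is true.
      So []p is true at 1.
      At 1: []r requires r at every successor {2, 4}.
        r fails at 4, so []r is false at 1.
Satisfying worlds: {2}

2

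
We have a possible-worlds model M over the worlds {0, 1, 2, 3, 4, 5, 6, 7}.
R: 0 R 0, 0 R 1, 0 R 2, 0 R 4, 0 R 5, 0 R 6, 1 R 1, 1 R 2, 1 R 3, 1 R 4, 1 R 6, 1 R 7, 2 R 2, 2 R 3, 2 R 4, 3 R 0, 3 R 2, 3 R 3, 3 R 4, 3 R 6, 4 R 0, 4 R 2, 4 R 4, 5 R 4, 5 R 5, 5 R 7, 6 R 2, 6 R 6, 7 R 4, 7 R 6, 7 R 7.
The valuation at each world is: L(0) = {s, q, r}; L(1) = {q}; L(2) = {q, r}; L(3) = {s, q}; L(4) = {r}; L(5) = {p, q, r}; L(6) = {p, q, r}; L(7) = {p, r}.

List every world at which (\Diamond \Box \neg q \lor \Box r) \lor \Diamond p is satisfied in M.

0, 1, 3, 4, 5, 6, 7

Let φ = (\Diamond \Box \neg q \lor \Box r) \lor \Diamond p. Evaluate φ at each world:
  0 (successors {0, 1, 2, 4, 5, 6}): φ is true.
  1 (successors {1, 2, 3, 4, 6, 7}): φ is true.
  2 (successors {2, 3, 4}): φ is false.
  3 (successors {0, 2, 3, 4, 6}): φ is true.
  4 (successors {0, 2, 4}): φ is true.
  5 (successors {4, 5, 7}): φ is true.
  6 (successors {2, 6}): φ is true.
  7 (successors {4, 6, 7}): φ is true.
For instance, at 0:
  At 0: \Diamond \Box \neg q \lor \Box r is false, \Diamond p is true, so (\Diamond \Box \neg q \lor \Box r) \lor \Diamond p is true.
    At 0: \Diamond \Box \neg q is false, \Box r is false, so \Diamond \Box \neg q \lor \Box r is false.
      At 0: \Diamond \Box \neg q requires \Box \neg q at some successor in {0, 1, 2, 4, 5, 6}.
        At 0: \Box \neg q is false.
        At 1: \Box \neg q is false.
        At 2: \Box \neg q is false.
        At 4: \Box \neg q is false.
        At 5: \Box \neg q is false.
        At 6: \Box \neg q is false.
      So \Diamond \Box \neg q is false at 0.
      At 0: \Box r requires r at every successor {0, 1, 2, 4, 5, 6}.
        r fails at 1, so \Box r is false at 0.
    At 0: \Diamond p requires p at some successor in {0, 1, 2, 4, 5, 6}.
      p holds at 5, so \Diamond p is true at 0.
Satisfying worlds: {0, 1, 3, 4, 5, 6, 7}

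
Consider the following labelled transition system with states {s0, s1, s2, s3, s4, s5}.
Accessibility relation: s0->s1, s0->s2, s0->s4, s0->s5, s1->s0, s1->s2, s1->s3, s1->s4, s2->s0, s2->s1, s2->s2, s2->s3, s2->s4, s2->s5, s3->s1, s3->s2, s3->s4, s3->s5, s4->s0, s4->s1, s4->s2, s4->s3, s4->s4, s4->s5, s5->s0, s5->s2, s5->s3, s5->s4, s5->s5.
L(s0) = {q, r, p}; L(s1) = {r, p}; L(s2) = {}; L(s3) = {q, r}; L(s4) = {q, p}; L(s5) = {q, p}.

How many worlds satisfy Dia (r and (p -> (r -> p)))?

6

Let φ = Dia (r and (p -> (r -> p))). Evaluate φ at each world:
  s0 (successors {s1, s2, s4, s5}): φ is true.
  s1 (successors {s0, s2, s3, s4}): φ is true.
  s2 (successors {s0, s1, s2, s3, s4, s5}): φ is true.
  s3 (successors {s1, s2, s4, s5}): φ is true.
  s4 (successors {s0, s1, s2, s3, s4, s5}): φ is true.
  s5 (successors {s0, s2, s3, s4, s5}): φ is true.
For instance, at s1:
  At s1: Dia (r and (p -> (r -> p))) requires r and (p -> (r -> p)) at some successor in {s0, s2, s3, s4}.
    r and (p -> (r -> p)) holds at s0, so Dia (r and (p -> (r -> p))) is true at s1.
Satisfying worlds: {s0, s1, s2, s3, s4, s5}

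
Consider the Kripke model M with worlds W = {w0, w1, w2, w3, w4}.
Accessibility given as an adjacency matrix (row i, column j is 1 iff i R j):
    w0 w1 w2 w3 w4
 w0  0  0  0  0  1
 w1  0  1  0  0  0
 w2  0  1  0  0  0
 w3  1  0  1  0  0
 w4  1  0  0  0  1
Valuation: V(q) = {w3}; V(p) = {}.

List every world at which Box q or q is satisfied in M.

w3

Recall that Box ψ holds at a world iff ψ holds at every accessible world, and Dia ψ holds iff ψ holds at some accessible world.
Let φ = Box q or q. Evaluate φ at each world:
  w0 (successors {w4}): φ is false.
  w1 (successors {w1}): φ is false.
  w2 (successors {w1}): φ is false.
  w3 (successors {w0, w2}): φ is true.
  w4 (successors {w0, w4}): φ is false.
For instance, at w3:
  At w3: Box q is false, q is true, so Box q or q is true.
    At w3: Box q requires q at every successor {w0, w2}.
      q fails at w0, so Box q is false at w3.
Satisfying worlds: {w3}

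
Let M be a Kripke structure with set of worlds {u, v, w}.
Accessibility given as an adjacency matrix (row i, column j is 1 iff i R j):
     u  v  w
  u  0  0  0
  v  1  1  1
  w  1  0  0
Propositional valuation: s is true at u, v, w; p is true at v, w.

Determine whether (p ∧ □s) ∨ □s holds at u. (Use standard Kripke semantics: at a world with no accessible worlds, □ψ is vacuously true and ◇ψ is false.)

At u: p ∧ □s is false, □s is true, so (p ∧ □s) ∨ □s is true.
  At u: p is false, □s is true, so p ∧ □s is false.
    At u: no accessible worlds, so □s holds vacuously.
  At u: no accessible worlds, so □s holds vacuously.

Yes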